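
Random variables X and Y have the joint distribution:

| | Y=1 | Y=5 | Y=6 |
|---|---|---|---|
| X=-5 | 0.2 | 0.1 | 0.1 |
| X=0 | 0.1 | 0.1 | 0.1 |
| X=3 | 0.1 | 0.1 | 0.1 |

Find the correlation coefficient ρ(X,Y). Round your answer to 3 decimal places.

E[X] = -1.1,  E[Y] = 3.7
E[XY] = -2.9
Cov(X,Y) = E[XY] − E[X]E[Y] = -2.9 − (-1.1)(3.7) = 1.17
Var(X) = 11.49,  Var(Y) = 5.01
ρ = 1.17 / √(11.49·5.01) ≈ 0.154

0.154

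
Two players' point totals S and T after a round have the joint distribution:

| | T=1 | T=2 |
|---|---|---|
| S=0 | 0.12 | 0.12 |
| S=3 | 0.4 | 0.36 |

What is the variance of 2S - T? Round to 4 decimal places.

6.8736

E[S] = 2.28,  E[T] = 1.48,  E[ST] = 3.36
Var(S) = 6.84 − (2.28)² = 1.6416;  Var(T) = 2.44 − (1.48)² = 0.2496
cov(S,T) = 3.36 − (2.28)(1.48) = -0.0144
Var(2S - T) = (2)²·1.6416 + (-1)²·0.2496 + 2·(2)·(-1)·-0.0144 = 6.8736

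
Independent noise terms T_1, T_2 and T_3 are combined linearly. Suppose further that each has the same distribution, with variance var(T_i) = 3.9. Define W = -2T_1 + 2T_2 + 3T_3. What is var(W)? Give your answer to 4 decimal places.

By independence, var(W) = (-2)²var(T_1) + (2)²var(T_2) + (3)²var(T_3)
= (-2)²·3.9 + (2)²·3.9 + (3)²·3.9 = 66.3

66.3000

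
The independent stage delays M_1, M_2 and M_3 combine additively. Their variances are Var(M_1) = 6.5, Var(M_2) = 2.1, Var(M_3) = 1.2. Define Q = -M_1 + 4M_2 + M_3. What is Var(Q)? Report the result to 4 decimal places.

By independence, Var(Q) = (-1)²Var(M_1) + (4)²Var(M_2) + (1)²Var(M_3)
= (-1)²·6.5 + (4)²·2.1 + (1)²·1.2 = 41.3

41.3000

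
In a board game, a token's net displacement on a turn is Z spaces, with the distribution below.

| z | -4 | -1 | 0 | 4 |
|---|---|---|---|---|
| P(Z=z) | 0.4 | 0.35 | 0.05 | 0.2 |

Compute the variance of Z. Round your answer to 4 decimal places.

8.6275

E[Z] = (-4)(0.4) + (-1)(0.35) + (0)(0.05) + (4)(0.2) = -1.15
E[Z²] = (-4)²(0.4) + (-1)²(0.35) + (0)²(0.05) + (4)²(0.2) = 9.95
Var(Z) = E[Z²] − (E[Z])² = 9.95 − (-1.15)² = 8.6275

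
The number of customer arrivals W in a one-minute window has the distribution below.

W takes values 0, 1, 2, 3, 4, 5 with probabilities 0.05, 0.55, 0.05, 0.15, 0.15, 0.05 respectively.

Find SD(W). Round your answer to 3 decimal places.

E[W] = (0)(0.05) + (1)(0.55) + (2)(0.05) + (3)(0.15) + (4)(0.15) + (5)(0.05) = 1.95
E[W²] = (0)²(0.05) + (1)²(0.55) + (2)²(0.05) + (3)²(0.15) + (4)²(0.15) + (5)²(0.05) = 5.75
V(W) = E[W²] − (E[W])² = 5.75 − (1.95)² = 1.9475
SD(W) = √1.9475 ≈ 1.396

1.396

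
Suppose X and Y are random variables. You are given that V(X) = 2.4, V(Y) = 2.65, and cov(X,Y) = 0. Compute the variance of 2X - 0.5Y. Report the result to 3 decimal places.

V(2X - 0.5Y) = (2)²·V(X) + (-0.5)²·V(Y) + 2·(2)·(-0.5)·cov(X,Y)
= 4·2.4 + 0.25·2.65 + -2·0 = 10.2625

10.263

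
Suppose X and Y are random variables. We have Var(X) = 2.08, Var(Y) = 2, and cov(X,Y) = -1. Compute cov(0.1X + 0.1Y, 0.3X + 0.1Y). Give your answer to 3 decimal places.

0.042

cov(0.1X + 0.1Y, 0.3X + 0.1Y) = (0.1)(0.3)Var(X) + (0.1)(0.1)Var(Y) + [(0.1)(0.1) + (0.1)(0.3)]cov(X,Y)
= 0.03·2.08 + 0.01·2 + 0.04·-1 = 0.0424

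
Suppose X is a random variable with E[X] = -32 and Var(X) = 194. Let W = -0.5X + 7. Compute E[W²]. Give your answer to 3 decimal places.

E[-0.5X + 7] = -0.5·-32 + 7 = 23
Var(-0.5X + 7) = (-0.5)²·194 = 48.5
E[W²] = Var(W) + (E[W])² = 48.5 + (23)² = 577.5

577.500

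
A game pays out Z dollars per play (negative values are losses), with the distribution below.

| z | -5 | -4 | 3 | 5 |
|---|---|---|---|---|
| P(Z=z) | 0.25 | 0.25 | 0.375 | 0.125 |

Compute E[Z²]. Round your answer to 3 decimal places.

16.750

E[Z²] = (-5)²(0.25) + (-4)²(0.25) + (3)²(0.375) + (5)²(0.125) = 16.75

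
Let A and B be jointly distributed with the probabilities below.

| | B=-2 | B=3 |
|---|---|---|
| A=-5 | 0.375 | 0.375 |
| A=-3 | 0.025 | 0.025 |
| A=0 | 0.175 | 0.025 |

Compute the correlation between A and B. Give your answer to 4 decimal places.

-0.2962

E[A] = -3.9,  E[B] = 0.125
E[AB] = -1.95
Cov(A,B) = E[AB] − E[A]E[B] = -1.95 − (-3.9)(0.125) = -1.4625
Var(A) = 3.99,  Var(B) = 6.109375
ρ = -1.4625 / √(3.99·6.109375) ≈ -0.2962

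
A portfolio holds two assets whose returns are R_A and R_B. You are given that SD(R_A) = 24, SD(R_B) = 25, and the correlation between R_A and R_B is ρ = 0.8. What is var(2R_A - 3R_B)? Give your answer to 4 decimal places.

var(R_A) = (24)² = 576;  var(R_B) = (25)² = 625
Cov(R_A,R_B) = ρ·SD(R_A)·SD(R_B) = 0.8·24·25 = 480
var(2R_A - 3R_B) = (2)²·var(R_A) + (-3)²·var(R_B) + 2·(2)·(-3)·Cov(R_A,R_B)
= 4·576 + 9·625 + -12·480 = 2169

2169.0000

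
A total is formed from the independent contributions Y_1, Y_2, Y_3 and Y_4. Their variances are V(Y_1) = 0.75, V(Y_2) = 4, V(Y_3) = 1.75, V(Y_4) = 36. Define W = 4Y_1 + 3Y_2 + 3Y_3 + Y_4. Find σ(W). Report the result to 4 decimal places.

9.9875

By independence, V(W) = (4)²V(Y_1) + (3)²V(Y_2) + (3)²V(Y_3) + (1)²V(Y_4)
= (4)²·0.75 + (3)²·4 + (3)²·1.75 + (1)²·36 = 99.75
σ(W) = √99.75 ≈ 9.9875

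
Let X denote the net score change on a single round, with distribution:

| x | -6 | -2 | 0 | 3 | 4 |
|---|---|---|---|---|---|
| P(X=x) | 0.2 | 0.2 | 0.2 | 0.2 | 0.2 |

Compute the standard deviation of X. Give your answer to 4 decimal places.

3.6000

E[X] = (-6)(0.2) + (-2)(0.2) + (0)(0.2) + (3)(0.2) + (4)(0.2) = -0.2
E[X²] = (-6)²(0.2) + (-2)²(0.2) + (0)²(0.2) + (3)²(0.2) + (4)²(0.2) = 13
V(X) = E[X²] − (E[X])² = 13 − (-0.2)² = 12.96
σ(X) = √12.96 ≈ 3.6000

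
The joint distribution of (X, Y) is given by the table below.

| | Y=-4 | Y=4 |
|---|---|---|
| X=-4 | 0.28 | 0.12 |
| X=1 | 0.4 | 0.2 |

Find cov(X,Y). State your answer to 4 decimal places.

E[X] = -1,  E[Y] = -1.44
E[XY] = 1.76
cov(X,Y) = E[XY] − E[X]E[Y] = 1.76 − (-1)(-1.44) = 0.32

0.3200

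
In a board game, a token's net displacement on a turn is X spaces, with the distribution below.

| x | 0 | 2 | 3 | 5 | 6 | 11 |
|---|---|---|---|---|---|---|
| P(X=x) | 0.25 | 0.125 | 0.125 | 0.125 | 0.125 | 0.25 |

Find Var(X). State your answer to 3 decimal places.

16.938

E[X] = (0)(0.25) + (2)(0.125) + (3)(0.125) + (5)(0.125) + (6)(0.125) + (11)(0.25) = 4.75
E[X²] = (0)²(0.25) + (2)²(0.125) + (3)²(0.125) + (5)²(0.125) + (6)²(0.125) + (11)²(0.25) = 39.5
Var(X) = E[X²] − (E[X])² = 39.5 − (4.75)² = 16.9375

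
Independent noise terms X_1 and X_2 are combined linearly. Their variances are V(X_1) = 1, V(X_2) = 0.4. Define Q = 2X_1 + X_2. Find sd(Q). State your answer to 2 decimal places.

2.10

By independence, V(Q) = (2)²V(X_1) + (1)²V(X_2)
= (2)²·1 + (1)²·0.4 = 4.4
sd(Q) = √4.4 ≈ 2.10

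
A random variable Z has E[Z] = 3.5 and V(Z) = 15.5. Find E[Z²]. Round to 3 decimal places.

27.750

E[Z²] = V(Z) + (E[Z])² = 15.5 + (3.5)² = 27.75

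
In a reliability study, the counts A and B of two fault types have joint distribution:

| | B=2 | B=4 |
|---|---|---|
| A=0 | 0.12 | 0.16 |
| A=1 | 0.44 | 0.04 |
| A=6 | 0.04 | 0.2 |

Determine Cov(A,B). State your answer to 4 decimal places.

0.9440

E[A] = 1.92,  E[B] = 2.8
E[AB] = 6.32
Cov(A,B) = E[AB] − E[A]E[B] = 6.32 − (1.92)(2.8) = 0.944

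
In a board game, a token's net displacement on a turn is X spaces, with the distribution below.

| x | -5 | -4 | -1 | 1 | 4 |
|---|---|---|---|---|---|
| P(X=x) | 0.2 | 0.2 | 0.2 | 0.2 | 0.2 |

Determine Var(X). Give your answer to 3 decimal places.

E[X] = (-5)(0.2) + (-4)(0.2) + (-1)(0.2) + (1)(0.2) + (4)(0.2) = -1
E[X²] = (-5)²(0.2) + (-4)²(0.2) + (-1)²(0.2) + (1)²(0.2) + (4)²(0.2) = 11.8
Var(X) = E[X²] − (E[X])² = 11.8 − (-1)² = 10.8

10.800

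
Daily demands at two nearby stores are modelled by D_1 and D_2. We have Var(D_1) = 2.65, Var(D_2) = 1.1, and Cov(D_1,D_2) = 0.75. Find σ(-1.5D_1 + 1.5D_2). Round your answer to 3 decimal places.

Var(-1.5D_1 + 1.5D_2) = (-1.5)²·Var(D_1) + (1.5)²·Var(D_2) + 2·(-1.5)·(1.5)·Cov(D_1,D_2)
= 2.25·2.65 + 2.25·1.1 + -4.5·0.75 = 5.0625
σ(-1.5D_1 + 1.5D_2) = √5.0625 ≈ 2.250

2.250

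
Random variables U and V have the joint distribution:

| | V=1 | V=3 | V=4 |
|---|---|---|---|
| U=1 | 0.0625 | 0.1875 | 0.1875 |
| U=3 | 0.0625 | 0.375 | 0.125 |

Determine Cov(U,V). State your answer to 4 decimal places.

E[U] = 2.125,  E[V] = 3.0625
E[UV] = 6.4375
Cov(U,V) = E[UV] − E[U]E[V] = 6.4375 − (2.125)(3.0625) = -0.0703125

-0.0703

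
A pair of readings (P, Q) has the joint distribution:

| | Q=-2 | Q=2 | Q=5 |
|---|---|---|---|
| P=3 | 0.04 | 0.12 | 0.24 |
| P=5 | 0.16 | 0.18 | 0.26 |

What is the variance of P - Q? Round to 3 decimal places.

E[P] = 4.2,  E[Q] = 2.7,  E[PQ] = 10.78
var(P) = 18.6 − (4.2)² = 0.96;  var(Q) = 14.5 − (2.7)² = 7.21
Cov(P,Q) = 10.78 − (4.2)(2.7) = -0.56
var(P - Q) = (1)²·0.96 + (-1)²·7.21 + 2·(1)·(-1)·-0.56 = 9.29

9.290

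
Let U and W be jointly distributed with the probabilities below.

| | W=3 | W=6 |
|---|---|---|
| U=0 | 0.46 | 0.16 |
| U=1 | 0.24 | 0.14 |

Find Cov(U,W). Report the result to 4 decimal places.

E[U] = 0.38,  E[W] = 3.9
E[UW] = 1.56
Cov(U,W) = E[UW] − E[U]E[W] = 1.56 − (0.38)(3.9) = 0.078

0.0780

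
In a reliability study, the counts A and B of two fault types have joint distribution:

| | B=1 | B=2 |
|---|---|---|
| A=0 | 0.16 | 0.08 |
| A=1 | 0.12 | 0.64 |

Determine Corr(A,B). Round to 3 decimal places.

E[A] = 0.76,  E[B] = 1.72
E[AB] = 1.4
Cov(A,B) = E[AB] − E[A]E[B] = 1.4 − (0.76)(1.72) = 0.0928
V(A) = 0.1824,  V(B) = 0.2016
ρ = 0.0928 / √(0.1824·0.2016) ≈ 0.484

0.484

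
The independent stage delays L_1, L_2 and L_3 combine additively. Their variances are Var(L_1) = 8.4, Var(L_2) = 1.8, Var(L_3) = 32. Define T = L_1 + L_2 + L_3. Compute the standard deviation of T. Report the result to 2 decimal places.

By independence, Var(T) = (1)²Var(L_1) + (1)²Var(L_2) + (1)²Var(L_3)
= (1)²·8.4 + (1)²·1.8 + (1)²·32 = 42.2
sd(T) = √42.2 ≈ 6.50

6.50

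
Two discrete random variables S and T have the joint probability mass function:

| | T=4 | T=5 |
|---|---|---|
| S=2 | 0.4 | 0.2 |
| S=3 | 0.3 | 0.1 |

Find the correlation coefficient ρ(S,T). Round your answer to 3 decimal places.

E[S] = 2.4,  E[T] = 4.3
E[ST] = 10.3
cov(S,T) = E[ST] − E[S]E[T] = 10.3 − (2.4)(4.3) = -0.02
var(S) = 0.24,  var(T) = 0.21
ρ = -0.02 / √(0.24·0.21) ≈ -0.089

-0.089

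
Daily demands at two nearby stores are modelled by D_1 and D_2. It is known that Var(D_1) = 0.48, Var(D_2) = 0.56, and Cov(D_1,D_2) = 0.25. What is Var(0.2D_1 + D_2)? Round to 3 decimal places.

0.679

Var(0.2D_1 + D_2) = (0.2)²·Var(D_1) + (1)²·Var(D_2) + 2·(0.2)·(1)·Cov(D_1,D_2)
= 0.04·0.48 + 1·0.56 + 0.4·0.25 = 0.6792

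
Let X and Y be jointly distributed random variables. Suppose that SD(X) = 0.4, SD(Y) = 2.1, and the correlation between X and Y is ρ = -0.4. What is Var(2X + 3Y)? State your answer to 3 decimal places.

36.298

Var(X) = (0.4)² = 0.16;  Var(Y) = (2.1)² = 4.41
cov(X,Y) = ρ·SD(X)·SD(Y) = -0.4·0.4·2.1 = -0.336
Var(2X + 3Y) = (2)²·Var(X) + (3)²·Var(Y) + 2·(2)·(3)·cov(X,Y)
= 4·0.16 + 9·4.41 + 12·-0.336 = 36.298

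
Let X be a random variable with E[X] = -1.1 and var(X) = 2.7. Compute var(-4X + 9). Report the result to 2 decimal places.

var(-4X + 9) = (-4)²·var(X) = 16·2.7 = 43.2

43.20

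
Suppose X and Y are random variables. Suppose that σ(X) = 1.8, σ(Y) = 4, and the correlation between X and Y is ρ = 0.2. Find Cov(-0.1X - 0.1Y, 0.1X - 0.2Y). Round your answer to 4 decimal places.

var(X) = (1.8)² = 3.24;  var(Y) = (4)² = 16
Cov(X,Y) = ρ·σ(X)·σ(Y) = 0.2·1.8·4 = 1.44
Cov(-0.1X - 0.1Y, 0.1X - 0.2Y) = (-0.1)(0.1)var(X) + (-0.1)(-0.2)var(Y) + [(-0.1)(-0.2) + (-0.1)(0.1)]Cov(X,Y)
= -0.01·3.24 + 0.02·16 + 0.01·1.44 = 0.302

0.3020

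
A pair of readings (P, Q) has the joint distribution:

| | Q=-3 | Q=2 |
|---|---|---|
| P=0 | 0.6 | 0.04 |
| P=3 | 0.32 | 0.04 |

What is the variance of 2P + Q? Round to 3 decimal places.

10.806

E[P] = 1.08,  E[Q] = -2.6,  E[PQ] = -2.64
V(P) = 3.24 − (1.08)² = 2.0736;  V(Q) = 8.6 − (-2.6)² = 1.84
Cov(P,Q) = -2.64 − (1.08)(-2.6) = 0.168
V(2P + Q) = (2)²·2.0736 + (1)²·1.84 + 2·(2)·(1)·0.168 = 10.8064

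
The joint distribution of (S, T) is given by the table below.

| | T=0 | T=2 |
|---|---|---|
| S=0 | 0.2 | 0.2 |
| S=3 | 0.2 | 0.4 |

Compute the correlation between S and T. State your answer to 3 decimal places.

0.167

E[S] = 1.8,  E[T] = 1.2
E[ST] = 2.4
Cov(S,T) = E[ST] − E[S]E[T] = 2.4 − (1.8)(1.2) = 0.24
Var(S) = 2.16,  Var(T) = 0.96
ρ = 0.24 / √(2.16·0.96) ≈ 0.167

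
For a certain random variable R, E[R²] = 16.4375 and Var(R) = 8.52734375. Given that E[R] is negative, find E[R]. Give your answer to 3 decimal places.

(E[R])² = E[R²] − Var(R) = 16.4375 − 8.52734375 = 7.91015625
E[R] = −√7.91015625 = -2.8125

-2.813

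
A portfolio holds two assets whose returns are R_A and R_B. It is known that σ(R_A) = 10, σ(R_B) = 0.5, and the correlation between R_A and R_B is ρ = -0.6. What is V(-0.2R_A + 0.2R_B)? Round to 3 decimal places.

V(R_A) = (10)² = 100;  V(R_B) = (0.5)² = 0.25
Cov(R_A,R_B) = ρ·σ(R_A)·σ(R_B) = -0.6·10·0.5 = -3
V(-0.2R_A + 0.2R_B) = (-0.2)²·V(R_A) + (0.2)²·V(R_B) + 2·(-0.2)·(0.2)·Cov(R_A,R_B)
= 0.04·100 + 0.04·0.25 + -0.08·-3 = 4.25

4.250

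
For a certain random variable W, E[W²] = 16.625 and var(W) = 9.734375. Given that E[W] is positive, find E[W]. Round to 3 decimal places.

(E[W])² = E[W²] − var(W) = 16.625 − 9.734375 = 6.890625
E[W] = √6.890625 = 2.625

2.625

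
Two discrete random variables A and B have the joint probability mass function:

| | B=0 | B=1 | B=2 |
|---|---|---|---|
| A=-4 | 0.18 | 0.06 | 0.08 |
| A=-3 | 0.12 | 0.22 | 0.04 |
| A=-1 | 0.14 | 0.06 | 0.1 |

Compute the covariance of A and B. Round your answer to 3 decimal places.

E[A] = -2.72,  E[B] = 0.78
E[AB] = -2.04
Cov(A,B) = E[AB] − E[A]E[B] = -2.04 − (-2.72)(0.78) = 0.0816

0.082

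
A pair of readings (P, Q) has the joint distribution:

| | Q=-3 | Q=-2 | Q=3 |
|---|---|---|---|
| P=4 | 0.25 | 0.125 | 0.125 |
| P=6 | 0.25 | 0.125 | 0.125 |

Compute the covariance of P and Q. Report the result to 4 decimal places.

0.0000

E[P] = 5,  E[Q] = -1.25
E[PQ] = -6.25
cov(P,Q) = E[PQ] − E[P]E[Q] = -6.25 − (5)(-1.25) = 0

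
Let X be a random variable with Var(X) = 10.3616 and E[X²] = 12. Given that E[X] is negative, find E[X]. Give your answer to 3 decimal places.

-1.280

(E[X])² = E[X²] − Var(X) = 12 − 10.3616 = 1.6384
E[X] = −√1.6384 = -1.28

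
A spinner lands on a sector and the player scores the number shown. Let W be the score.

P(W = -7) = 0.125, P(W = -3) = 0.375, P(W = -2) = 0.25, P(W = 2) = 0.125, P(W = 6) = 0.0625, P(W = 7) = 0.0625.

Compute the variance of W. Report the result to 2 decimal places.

14.25

E[W] = (-7)(0.125) + (-3)(0.375) + (-2)(0.25) + (2)(0.125) + (6)(0.0625) + (7)(0.0625) = -1.4375
E[W²] = (-7)²(0.125) + (-3)²(0.375) + (-2)²(0.25) + (2)²(0.125) + (6)²(0.0625) + (7)²(0.0625) = 16.3125
V(W) = E[W²] − (E[W])² = 16.3125 − (-1.4375)² = 14.24609375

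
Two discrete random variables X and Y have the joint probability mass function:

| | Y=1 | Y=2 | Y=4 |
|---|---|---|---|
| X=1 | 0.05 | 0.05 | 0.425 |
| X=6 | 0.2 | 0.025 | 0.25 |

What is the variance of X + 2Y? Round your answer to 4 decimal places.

8.7444

E[X] = 3.375,  E[Y] = 3.1,  E[XY] = 9.35
var(X) = 17.625 − (3.375)² = 6.234375;  var(Y) = 11.35 − (3.1)² = 1.74
Cov(X,Y) = 9.35 − (3.375)(3.1) = -1.1125
var(X + 2Y) = (1)²·6.234375 + (2)²·1.74 + 2·(1)·(2)·-1.1125 = 8.744375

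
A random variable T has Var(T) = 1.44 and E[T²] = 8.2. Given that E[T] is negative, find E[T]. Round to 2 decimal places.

-2.60

(E[T])² = E[T²] − Var(T) = 8.2 − 1.44 = 6.76
E[T] = −√6.76 = -2.6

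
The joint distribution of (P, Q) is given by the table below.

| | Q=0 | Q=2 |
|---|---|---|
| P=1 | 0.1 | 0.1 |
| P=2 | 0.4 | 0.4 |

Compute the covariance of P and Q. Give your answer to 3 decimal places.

0.000

E[P] = 1.8,  E[Q] = 1
E[PQ] = 1.8
Cov(P,Q) = E[PQ] − E[P]E[Q] = 1.8 − (1.8)(1) = 0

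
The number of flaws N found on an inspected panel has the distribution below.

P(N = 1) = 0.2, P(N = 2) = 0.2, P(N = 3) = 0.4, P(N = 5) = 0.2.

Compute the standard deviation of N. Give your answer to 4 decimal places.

E[N] = (1)(0.2) + (2)(0.2) + (3)(0.4) + (5)(0.2) = 2.8
E[N²] = (1)²(0.2) + (2)²(0.2) + (3)²(0.4) + (5)²(0.2) = 9.6
var(N) = E[N²] − (E[N])² = 9.6 − (2.8)² = 1.76
SD(N) = √1.76 ≈ 1.3266

1.3266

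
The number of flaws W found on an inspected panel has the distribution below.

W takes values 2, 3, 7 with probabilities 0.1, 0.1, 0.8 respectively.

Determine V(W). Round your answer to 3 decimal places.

E[W] = (2)(0.1) + (3)(0.1) + (7)(0.8) = 6.1
E[W²] = (2)²(0.1) + (3)²(0.1) + (7)²(0.8) = 40.5
V(W) = E[W²] − (E[W])² = 40.5 − (6.1)² = 3.29

3.290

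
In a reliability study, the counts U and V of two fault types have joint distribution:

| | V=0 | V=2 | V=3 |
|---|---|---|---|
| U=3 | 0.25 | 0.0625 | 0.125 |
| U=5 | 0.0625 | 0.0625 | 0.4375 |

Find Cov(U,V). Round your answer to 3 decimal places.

0.695

E[U] = 4.125,  E[V] = 1.9375
E[UV] = 8.6875
Cov(U,V) = E[UV] − E[U]E[V] = 8.6875 − (4.125)(1.9375) = 0.6953125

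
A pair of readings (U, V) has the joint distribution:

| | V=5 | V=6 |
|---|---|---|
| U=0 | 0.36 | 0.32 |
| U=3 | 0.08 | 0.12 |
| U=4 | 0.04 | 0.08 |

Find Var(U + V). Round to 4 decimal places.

3.0400

E[U] = 1.08,  E[V] = 5.52,  E[UV] = 6.08
Var(U) = 3.72 − (1.08)² = 2.5536;  Var(V) = 30.72 − (5.52)² = 0.2496
Cov(U,V) = 6.08 − (1.08)(5.52) = 0.1184
Var(U + V) = (1)²·2.5536 + (1)²·0.2496 + 2·(1)·(1)·0.1184 = 3.04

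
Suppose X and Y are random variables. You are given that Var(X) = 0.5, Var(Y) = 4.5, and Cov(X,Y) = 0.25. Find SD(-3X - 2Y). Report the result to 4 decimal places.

5.0498

Var(-3X - 2Y) = (-3)²·Var(X) + (-2)²·Var(Y) + 2·(-3)·(-2)·Cov(X,Y)
= 9·0.5 + 4·4.5 + 12·0.25 = 25.5
SD(-3X - 2Y) = √25.5 ≈ 5.0498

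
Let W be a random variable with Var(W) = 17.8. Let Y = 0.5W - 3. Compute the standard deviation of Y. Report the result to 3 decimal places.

Var(0.5W - 3) = (0.5)²·17.8 = 4.45
sd(Y) = √4.45 ≈ 2.110

2.110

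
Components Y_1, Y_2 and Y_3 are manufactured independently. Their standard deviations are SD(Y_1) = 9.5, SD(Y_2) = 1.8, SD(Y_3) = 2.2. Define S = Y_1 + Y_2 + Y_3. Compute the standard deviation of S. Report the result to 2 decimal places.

9.92

var(Y_1) = 90.25, var(Y_2) = 3.24, var(Y_3) = 4.84
By independence, var(S) = (1)²var(Y_1) + (1)²var(Y_2) + (1)²var(Y_3)
= (1)²·90.25 + (1)²·3.24 + (1)²·4.84 = 98.33
SD(S) = √98.33 ≈ 9.92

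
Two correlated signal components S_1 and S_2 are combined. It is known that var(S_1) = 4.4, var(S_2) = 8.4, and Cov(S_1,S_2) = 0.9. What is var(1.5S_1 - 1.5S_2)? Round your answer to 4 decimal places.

24.7500

var(1.5S_1 - 1.5S_2) = (1.5)²·var(S_1) + (-1.5)²·var(S_2) + 2·(1.5)·(-1.5)·Cov(S_1,S_2)
= 2.25·4.4 + 2.25·8.4 + -4.5·0.9 = 24.75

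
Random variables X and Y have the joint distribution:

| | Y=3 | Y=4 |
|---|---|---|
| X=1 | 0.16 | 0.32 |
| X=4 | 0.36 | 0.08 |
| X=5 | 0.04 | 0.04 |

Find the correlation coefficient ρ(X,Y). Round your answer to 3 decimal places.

E[X] = 2.64,  E[Y] = 3.44
E[XY] = 8.76
Cov(X,Y) = E[XY] − E[X]E[Y] = 8.76 − (2.64)(3.44) = -0.3216
Var(X) = 2.5504,  Var(Y) = 0.2464
ρ = -0.3216 / √(2.5504·0.2464) ≈ -0.406

-0.406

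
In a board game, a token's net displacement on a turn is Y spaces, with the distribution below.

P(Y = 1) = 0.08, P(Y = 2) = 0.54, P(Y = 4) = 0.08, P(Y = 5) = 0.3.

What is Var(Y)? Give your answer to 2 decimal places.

2.14

E[Y] = (1)(0.08) + (2)(0.54) + (4)(0.08) + (5)(0.3) = 2.98
E[Y²] = (1)²(0.08) + (2)²(0.54) + (4)²(0.08) + (5)²(0.3) = 11.02
Var(Y) = E[Y²] − (E[Y])² = 11.02 − (2.98)² = 2.1396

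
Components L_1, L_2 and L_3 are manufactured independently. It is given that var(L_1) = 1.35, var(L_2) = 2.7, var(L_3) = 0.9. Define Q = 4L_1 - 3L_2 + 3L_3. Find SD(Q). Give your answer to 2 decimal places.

By independence, var(Q) = (4)²var(L_1) + (-3)²var(L_2) + (3)²var(L_3)
= (4)²·1.35 + (-3)²·2.7 + (3)²·0.9 = 54
SD(Q) = √54 ≈ 7.35

7.35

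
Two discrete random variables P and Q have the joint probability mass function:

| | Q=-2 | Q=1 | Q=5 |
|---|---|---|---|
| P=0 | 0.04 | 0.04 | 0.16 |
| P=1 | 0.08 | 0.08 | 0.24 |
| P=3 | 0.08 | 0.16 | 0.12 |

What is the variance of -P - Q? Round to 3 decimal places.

E[P] = 1.48,  E[Q] = 2.48,  E[PQ] = 2.92
Var(P) = 3.64 − (1.48)² = 1.4496;  Var(Q) = 14.08 − (2.48)² = 7.9296
Cov(P,Q) = 2.92 − (1.48)(2.48) = -0.7504
Var(-P - Q) = (-1)²·1.4496 + (-1)²·7.9296 + 2·(-1)·(-1)·-0.7504 = 7.8784

7.878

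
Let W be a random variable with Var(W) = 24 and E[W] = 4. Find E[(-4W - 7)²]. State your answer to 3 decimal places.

913.000

E[-4W - 7] = -4·4 − 7 = -23
Var(-4W - 7) = (-4)²·24 = 384
E[(-4W - 7)²] = Var((-4W - 7)) + (E[(-4W - 7)])² = 384 + (-23)² = 913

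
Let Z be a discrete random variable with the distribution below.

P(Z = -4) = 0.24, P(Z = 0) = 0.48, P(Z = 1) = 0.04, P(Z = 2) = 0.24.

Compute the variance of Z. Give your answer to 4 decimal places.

4.6464

E[Z] = (-4)(0.24) + (0)(0.48) + (1)(0.04) + (2)(0.24) = -0.44
E[Z²] = (-4)²(0.24) + (0)²(0.48) + (1)²(0.04) + (2)²(0.24) = 4.84
V(Z) = E[Z²] − (E[Z])² = 4.84 − (-0.44)² = 4.6464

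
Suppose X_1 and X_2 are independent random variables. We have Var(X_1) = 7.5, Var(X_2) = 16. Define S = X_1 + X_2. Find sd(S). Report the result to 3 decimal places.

4.848

By independence, Var(S) = (1)²Var(X_1) + (1)²Var(X_2)
= (1)²·7.5 + (1)²·16 = 23.5
sd(S) = √23.5 ≈ 4.848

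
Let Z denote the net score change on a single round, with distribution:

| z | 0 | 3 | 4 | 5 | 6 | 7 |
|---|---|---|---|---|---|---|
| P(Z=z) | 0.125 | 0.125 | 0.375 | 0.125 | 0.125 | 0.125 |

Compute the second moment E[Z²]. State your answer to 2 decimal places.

20.88

E[Z²] = (0)²(0.125) + (3)²(0.125) + (4)²(0.375) + (5)²(0.125) + (6)²(0.125) + (7)²(0.125) = 20.875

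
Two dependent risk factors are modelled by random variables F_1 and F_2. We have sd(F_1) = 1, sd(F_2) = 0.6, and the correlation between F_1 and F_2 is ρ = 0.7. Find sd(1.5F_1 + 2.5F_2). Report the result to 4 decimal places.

Var(F_1) = (1)² = 1;  Var(F_2) = (0.6)² = 0.36
Cov(F_1,F_2) = ρ·sd(F_1)·sd(F_2) = 0.7·1·0.6 = 0.42
Var(1.5F_1 + 2.5F_2) = (1.5)²·Var(F_1) + (2.5)²·Var(F_2) + 2·(1.5)·(2.5)·Cov(F_1,F_2)
= 2.25·1 + 6.25·0.36 + 7.5·0.42 = 7.65
sd(1.5F_1 + 2.5F_2) = √7.65 ≈ 2.7659

2.7659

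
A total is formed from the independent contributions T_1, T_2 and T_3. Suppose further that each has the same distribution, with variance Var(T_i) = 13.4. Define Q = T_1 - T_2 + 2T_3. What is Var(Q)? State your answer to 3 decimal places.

80.400

By independence, Var(Q) = (1)²Var(T_1) + (-1)²Var(T_2) + (2)²Var(T_3)
= (1)²·13.4 + (-1)²·13.4 + (2)²·13.4 = 80.4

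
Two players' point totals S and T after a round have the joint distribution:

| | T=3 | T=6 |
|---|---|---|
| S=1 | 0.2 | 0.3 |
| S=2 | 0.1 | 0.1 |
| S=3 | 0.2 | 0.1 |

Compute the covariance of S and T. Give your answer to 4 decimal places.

-0.3000

E[S] = 1.8,  E[T] = 4.5
E[ST] = 7.8
cov(S,T) = E[ST] − E[S]E[T] = 7.8 − (1.8)(4.5) = -0.3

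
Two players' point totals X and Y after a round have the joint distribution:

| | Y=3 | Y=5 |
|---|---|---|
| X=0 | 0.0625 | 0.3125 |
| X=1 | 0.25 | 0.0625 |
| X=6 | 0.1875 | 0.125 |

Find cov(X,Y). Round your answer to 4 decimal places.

E[X] = 2.1875,  E[Y] = 4
E[XY] = 8.1875
cov(X,Y) = E[XY] − E[X]E[Y] = 8.1875 − (2.1875)(4) = -0.5625

-0.5625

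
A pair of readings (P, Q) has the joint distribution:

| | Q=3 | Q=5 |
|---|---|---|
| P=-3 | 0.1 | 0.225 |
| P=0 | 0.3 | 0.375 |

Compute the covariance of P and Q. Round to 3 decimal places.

E[P] = -0.975,  E[Q] = 4.2
E[PQ] = -4.275
Cov(P,Q) = E[PQ] − E[P]E[Q] = -4.275 − (-0.975)(4.2) = -0.18

-0.180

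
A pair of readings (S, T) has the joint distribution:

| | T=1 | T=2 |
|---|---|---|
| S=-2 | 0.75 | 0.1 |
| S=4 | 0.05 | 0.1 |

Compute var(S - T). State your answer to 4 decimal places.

E[S] = -1.1,  E[T] = 1.2,  E[ST] = -0.9
var(S) = 5.8 − (-1.1)² = 4.59;  var(T) = 1.6 − (1.2)² = 0.16
Cov(S,T) = -0.9 − (-1.1)(1.2) = 0.42
var(S - T) = (1)²·4.59 + (-1)²·0.16 + 2·(1)·(-1)·0.42 = 3.91

3.9100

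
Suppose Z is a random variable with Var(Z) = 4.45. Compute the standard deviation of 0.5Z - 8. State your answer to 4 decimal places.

Var(0.5Z - 8) = (0.5)²·4.45 = 1.1125
σ(0.5Z - 8) = √1.1125 ≈ 1.0548

1.0548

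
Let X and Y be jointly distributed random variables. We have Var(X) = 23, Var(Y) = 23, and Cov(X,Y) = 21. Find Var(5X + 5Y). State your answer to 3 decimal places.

Var(5X + 5Y) = (5)²·Var(X) + (5)²·Var(Y) + 2·(5)·(5)·Cov(X,Y)
= 25·23 + 25·23 + 50·21 = 2200

2200.000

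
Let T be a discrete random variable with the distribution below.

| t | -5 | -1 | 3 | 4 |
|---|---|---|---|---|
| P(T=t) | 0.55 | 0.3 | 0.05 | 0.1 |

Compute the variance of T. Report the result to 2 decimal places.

E[T] = (-5)(0.55) + (-1)(0.3) + (3)(0.05) + (4)(0.1) = -2.5
E[T²] = (-5)²(0.55) + (-1)²(0.3) + (3)²(0.05) + (4)²(0.1) = 16.1
Var(T) = E[T²] − (E[T])² = 16.1 − (-2.5)² = 9.85

9.85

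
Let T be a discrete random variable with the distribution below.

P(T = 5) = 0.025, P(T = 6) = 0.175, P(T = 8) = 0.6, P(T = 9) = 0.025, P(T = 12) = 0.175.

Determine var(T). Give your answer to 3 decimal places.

E[T] = (5)(0.025) + (6)(0.175) + (8)(0.6) + (9)(0.025) + (12)(0.175) = 8.3
E[T²] = (5)²(0.025) + (6)²(0.175) + (8)²(0.6) + (9)²(0.025) + (12)²(0.175) = 72.55
var(T) = E[T²] − (E[T])² = 72.55 − (8.3)² = 3.66

3.660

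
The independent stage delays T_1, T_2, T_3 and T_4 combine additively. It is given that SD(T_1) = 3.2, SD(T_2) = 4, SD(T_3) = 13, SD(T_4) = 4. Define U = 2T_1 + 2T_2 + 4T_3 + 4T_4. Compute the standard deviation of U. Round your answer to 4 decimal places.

V(T_1) = 10.24, V(T_2) = 16, V(T_3) = 169, V(T_4) = 16
By independence, V(U) = (2)²V(T_1) + (2)²V(T_2) + (4)²V(T_3) + (4)²V(T_4)
= (2)²·10.24 + (2)²·16 + (4)²·169 + (4)²·16 = 3064.96
SD(U) = √3064.96 ≈ 55.3621

55.3621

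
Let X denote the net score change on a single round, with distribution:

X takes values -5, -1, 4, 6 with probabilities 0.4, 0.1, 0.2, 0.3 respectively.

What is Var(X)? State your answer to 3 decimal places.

23.850

E[X] = (-5)(0.4) + (-1)(0.1) + (4)(0.2) + (6)(0.3) = 0.5
E[X²] = (-5)²(0.4) + (-1)²(0.1) + (4)²(0.2) + (6)²(0.3) = 24.1
Var(X) = E[X²] − (E[X])² = 24.1 − (0.5)² = 23.85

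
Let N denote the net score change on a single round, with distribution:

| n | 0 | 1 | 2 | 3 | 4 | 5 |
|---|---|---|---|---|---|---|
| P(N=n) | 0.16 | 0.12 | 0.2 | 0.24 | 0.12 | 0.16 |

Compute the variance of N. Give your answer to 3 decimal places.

E[N] = (0)(0.16) + (1)(0.12) + (2)(0.2) + (3)(0.24) + (4)(0.12) + (5)(0.16) = 2.52
E[N²] = (0)²(0.16) + (1)²(0.12) + (2)²(0.2) + (3)²(0.24) + (4)²(0.12) + (5)²(0.16) = 9
V(N) = E[N²] − (E[N])² = 9 − (2.52)² = 2.6496

2.650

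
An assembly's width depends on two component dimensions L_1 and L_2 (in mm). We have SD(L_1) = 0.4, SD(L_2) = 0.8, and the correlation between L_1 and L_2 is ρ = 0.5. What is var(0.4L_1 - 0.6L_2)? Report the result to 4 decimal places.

var(L_1) = (0.4)² = 0.16;  var(L_2) = (0.8)² = 0.64
Cov(L_1,L_2) = ρ·SD(L_1)·SD(L_2) = 0.5·0.4·0.8 = 0.16
var(0.4L_1 - 0.6L_2) = (0.4)²·var(L_1) + (-0.6)²·var(L_2) + 2·(0.4)·(-0.6)·Cov(L_1,L_2)
= 0.16·0.16 + 0.36·0.64 + -0.48·0.16 = 0.1792

0.1792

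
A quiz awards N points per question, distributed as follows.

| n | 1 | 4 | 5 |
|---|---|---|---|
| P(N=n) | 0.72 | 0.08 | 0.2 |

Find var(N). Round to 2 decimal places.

2.84

E[N] = (1)(0.72) + (4)(0.08) + (5)(0.2) = 2.04
E[N²] = (1)²(0.72) + (4)²(0.08) + (5)²(0.2) = 7
var(N) = E[N²] − (E[N])² = 7 − (2.04)² = 2.8384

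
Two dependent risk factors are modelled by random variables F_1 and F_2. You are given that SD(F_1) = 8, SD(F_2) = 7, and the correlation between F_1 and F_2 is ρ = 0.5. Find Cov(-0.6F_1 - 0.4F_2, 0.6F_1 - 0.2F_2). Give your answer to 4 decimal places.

V(F_1) = (8)² = 64;  V(F_2) = (7)² = 49
Cov(F_1,F_2) = ρ·SD(F_1)·SD(F_2) = 0.5·8·7 = 28
Cov(-0.6F_1 - 0.4F_2, 0.6F_1 - 0.2F_2) = (-0.6)(0.6)V(F_1) + (-0.4)(-0.2)V(F_2) + [(-0.6)(-0.2) + (-0.4)(0.6)]Cov(F_1,F_2)
= -0.36·64 + 0.08·49 + -0.12·28 = -22.48

-22.4800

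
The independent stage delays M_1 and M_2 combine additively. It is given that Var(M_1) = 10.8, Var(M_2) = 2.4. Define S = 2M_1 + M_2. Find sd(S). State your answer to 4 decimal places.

6.7528

By independence, Var(S) = (2)²Var(M_1) + (1)²Var(M_2)
= (2)²·10.8 + (1)²·2.4 = 45.6
sd(S) = √45.6 ≈ 6.7528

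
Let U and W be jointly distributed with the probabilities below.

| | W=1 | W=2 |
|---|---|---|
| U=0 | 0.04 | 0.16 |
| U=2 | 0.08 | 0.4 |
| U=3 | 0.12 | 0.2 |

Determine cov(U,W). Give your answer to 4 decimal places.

E[U] = 1.92,  E[W] = 1.76
E[UW] = 3.32
cov(U,W) = E[UW] − E[U]E[W] = 3.32 − (1.92)(1.76) = -0.0592

-0.0592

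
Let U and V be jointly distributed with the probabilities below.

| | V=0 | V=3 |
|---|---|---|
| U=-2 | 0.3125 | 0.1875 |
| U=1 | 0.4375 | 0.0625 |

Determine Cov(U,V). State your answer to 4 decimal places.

E[U] = -0.5,  E[V] = 0.75
E[UV] = -0.9375
Cov(U,V) = E[UV] − E[U]E[V] = -0.9375 − (-0.5)(0.75) = -0.5625

-0.5625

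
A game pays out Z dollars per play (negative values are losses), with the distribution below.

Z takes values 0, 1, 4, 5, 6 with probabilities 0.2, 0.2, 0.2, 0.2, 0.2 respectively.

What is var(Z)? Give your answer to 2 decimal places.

5.36

E[Z] = (0)(0.2) + (1)(0.2) + (4)(0.2) + (5)(0.2) + (6)(0.2) = 3.2
E[Z²] = (0)²(0.2) + (1)²(0.2) + (4)²(0.2) + (5)²(0.2) + (6)²(0.2) = 15.6
var(Z) = E[Z²] − (E[Z])² = 15.6 − (3.2)² = 5.36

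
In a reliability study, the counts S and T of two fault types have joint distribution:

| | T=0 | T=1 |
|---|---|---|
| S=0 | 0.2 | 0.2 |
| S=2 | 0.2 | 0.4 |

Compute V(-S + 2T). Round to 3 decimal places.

1.600

E[S] = 1.2,  E[T] = 0.6,  E[ST] = 0.8
V(S) = 2.4 − (1.2)² = 0.96;  V(T) = 0.6 − (0.6)² = 0.24
cov(S,T) = 0.8 − (1.2)(0.6) = 0.08
V(-S + 2T) = (-1)²·0.96 + (2)²·0.24 + 2·(-1)·(2)·0.08 = 1.6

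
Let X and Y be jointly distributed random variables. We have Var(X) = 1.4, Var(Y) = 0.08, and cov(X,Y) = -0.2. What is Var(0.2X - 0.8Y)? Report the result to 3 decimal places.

0.171

Var(0.2X - 0.8Y) = (0.2)²·Var(X) + (-0.8)²·Var(Y) + 2·(0.2)·(-0.8)·cov(X,Y)
= 0.04·1.4 + 0.64·0.08 + -0.32·-0.2 = 0.1712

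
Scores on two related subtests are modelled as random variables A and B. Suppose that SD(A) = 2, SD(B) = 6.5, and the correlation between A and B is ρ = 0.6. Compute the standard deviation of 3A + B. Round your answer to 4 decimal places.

11.1826

Var(A) = (2)² = 4;  Var(B) = (6.5)² = 42.25
cov(A,B) = ρ·SD(A)·SD(B) = 0.6·2·6.5 = 7.8
Var(3A + B) = (3)²·Var(A) + (1)²·Var(B) + 2·(3)·(1)·cov(A,B)
= 9·4 + 1·42.25 + 6·7.8 = 125.05
SD(3A + B) = √125.05 ≈ 11.1826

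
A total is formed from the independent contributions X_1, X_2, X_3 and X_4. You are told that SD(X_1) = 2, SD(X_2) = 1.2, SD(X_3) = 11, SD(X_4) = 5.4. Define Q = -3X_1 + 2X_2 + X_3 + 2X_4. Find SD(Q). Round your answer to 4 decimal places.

16.7153

V(X_1) = 4, V(X_2) = 1.44, V(X_3) = 121, V(X_4) = 29.16
By independence, V(Q) = (-3)²V(X_1) + (2)²V(X_2) + (1)²V(X_3) + (2)²V(X_4)
= (-3)²·4 + (2)²·1.44 + (1)²·121 + (2)²·29.16 = 279.4
SD(Q) = √279.4 ≈ 16.7153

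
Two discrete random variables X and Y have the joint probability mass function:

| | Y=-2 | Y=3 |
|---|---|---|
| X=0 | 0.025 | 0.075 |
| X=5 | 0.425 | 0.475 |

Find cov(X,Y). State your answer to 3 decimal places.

E[X] = 4.5,  E[Y] = 0.75
E[XY] = 2.875
cov(X,Y) = E[XY] − E[X]E[Y] = 2.875 − (4.5)(0.75) = -0.5

-0.500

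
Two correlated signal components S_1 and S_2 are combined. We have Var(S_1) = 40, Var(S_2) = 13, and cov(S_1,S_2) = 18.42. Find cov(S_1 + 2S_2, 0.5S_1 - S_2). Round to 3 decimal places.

cov(S_1 + 2S_2, 0.5S_1 - S_2) = (1)(0.5)Var(S_1) + (2)(-1)Var(S_2) + [(1)(-1) + (2)(0.5)]cov(S_1,S_2)
= 0.5·40 + -2·13 + 0·18.42 = -6

-6.000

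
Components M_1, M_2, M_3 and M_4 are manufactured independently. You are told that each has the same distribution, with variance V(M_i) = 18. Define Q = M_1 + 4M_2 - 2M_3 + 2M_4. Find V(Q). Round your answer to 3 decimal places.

450.000

By independence, V(Q) = (1)²V(M_1) + (4)²V(M_2) + (-2)²V(M_3) + (2)²V(M_4)
= (1)²·18 + (4)²·18 + (-2)²·18 + (2)²·18 = 450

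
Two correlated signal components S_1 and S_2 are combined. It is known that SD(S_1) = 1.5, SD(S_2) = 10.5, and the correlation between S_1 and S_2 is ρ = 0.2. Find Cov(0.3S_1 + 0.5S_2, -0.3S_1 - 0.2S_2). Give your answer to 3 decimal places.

-11.889

V(S_1) = (1.5)² = 2.25;  V(S_2) = (10.5)² = 110.25
Cov(S_1,S_2) = ρ·SD(S_1)·SD(S_2) = 0.2·1.5·10.5 = 3.15
Cov(0.3S_1 + 0.5S_2, -0.3S_1 - 0.2S_2) = (0.3)(-0.3)V(S_1) + (0.5)(-0.2)V(S_2) + [(0.3)(-0.2) + (0.5)(-0.3)]Cov(S_1,S_2)
= -0.09·2.25 + -0.1·110.25 + -0.21·3.15 = -11.889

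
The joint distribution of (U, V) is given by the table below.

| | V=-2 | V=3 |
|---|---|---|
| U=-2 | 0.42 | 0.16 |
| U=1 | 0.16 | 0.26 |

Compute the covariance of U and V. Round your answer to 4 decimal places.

1.2540

E[U] = -0.74,  E[V] = 0.1
E[UV] = 1.18
Cov(U,V) = E[UV] − E[U]E[V] = 1.18 − (-0.74)(0.1) = 1.254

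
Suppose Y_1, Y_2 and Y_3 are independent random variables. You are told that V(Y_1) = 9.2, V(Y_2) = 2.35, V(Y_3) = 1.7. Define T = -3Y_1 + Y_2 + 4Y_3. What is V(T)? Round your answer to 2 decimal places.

112.35

By independence, V(T) = (-3)²V(Y_1) + (1)²V(Y_2) + (4)²V(Y_3)
= (-3)²·9.2 + (1)²·2.35 + (4)²·1.7 = 112.35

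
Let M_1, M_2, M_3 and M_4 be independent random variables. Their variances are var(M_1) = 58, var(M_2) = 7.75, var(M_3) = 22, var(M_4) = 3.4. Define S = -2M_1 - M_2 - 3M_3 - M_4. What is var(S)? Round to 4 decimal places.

By independence, var(S) = (-2)²var(M_1) + (-1)²var(M_2) + (-3)²var(M_3) + (-1)²var(M_4)
= (-2)²·58 + (-1)²·7.75 + (-3)²·22 + (-1)²·3.4 = 441.15

441.1500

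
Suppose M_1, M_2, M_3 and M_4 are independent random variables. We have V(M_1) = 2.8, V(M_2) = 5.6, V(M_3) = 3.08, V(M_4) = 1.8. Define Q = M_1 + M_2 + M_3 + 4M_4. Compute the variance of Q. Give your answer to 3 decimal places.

By independence, V(Q) = (1)²V(M_1) + (1)²V(M_2) + (1)²V(M_3) + (4)²V(M_4)
= (1)²·2.8 + (1)²·5.6 + (1)²·3.08 + (4)²·1.8 = 40.28

40.280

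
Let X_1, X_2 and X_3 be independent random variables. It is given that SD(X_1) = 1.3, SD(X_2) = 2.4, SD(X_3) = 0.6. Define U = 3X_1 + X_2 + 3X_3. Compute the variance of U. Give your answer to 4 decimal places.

Var(X_1) = 1.69, Var(X_2) = 5.76, Var(X_3) = 0.36
By independence, Var(U) = (3)²Var(X_1) + (1)²Var(X_2) + (3)²Var(X_3)
= (3)²·1.69 + (1)²·5.76 + (3)²·0.36 = 24.21

24.2100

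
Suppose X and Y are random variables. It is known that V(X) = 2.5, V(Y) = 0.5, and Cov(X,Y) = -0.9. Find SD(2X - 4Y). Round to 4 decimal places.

V(2X - 4Y) = (2)²·V(X) + (-4)²·V(Y) + 2·(2)·(-4)·Cov(X,Y)
= 4·2.5 + 16·0.5 + -16·-0.9 = 32.4
SD(2X - 4Y) = √32.4 ≈ 5.6921

5.6921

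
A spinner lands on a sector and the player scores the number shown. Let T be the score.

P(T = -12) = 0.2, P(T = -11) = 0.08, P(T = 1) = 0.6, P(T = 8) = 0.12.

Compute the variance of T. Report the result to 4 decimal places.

43.8016

E[T] = (-12)(0.2) + (-11)(0.08) + (1)(0.6) + (8)(0.12) = -1.72
E[T²] = (-12)²(0.2) + (-11)²(0.08) + (1)²(0.6) + (8)²(0.12) = 46.76
Var(T) = E[T²] − (E[T])² = 46.76 − (-1.72)² = 43.8016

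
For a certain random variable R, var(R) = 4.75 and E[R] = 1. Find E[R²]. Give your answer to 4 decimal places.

5.7500

E[R²] = var(R) + (E[R])² = 4.75 + (1)² = 5.75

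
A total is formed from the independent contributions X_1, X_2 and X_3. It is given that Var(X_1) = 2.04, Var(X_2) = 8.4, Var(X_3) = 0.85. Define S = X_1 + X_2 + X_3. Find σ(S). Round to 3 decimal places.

3.360

By independence, Var(S) = (1)²Var(X_1) + (1)²Var(X_2) + (1)²Var(X_3)
= (1)²·2.04 + (1)²·8.4 + (1)²·0.85 = 11.29
σ(S) = √11.29 ≈ 3.360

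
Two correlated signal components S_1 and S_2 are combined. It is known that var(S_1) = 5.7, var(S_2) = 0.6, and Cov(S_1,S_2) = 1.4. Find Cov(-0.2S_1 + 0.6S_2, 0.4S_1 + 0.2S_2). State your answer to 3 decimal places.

Cov(-0.2S_1 + 0.6S_2, 0.4S_1 + 0.2S_2) = (-0.2)(0.4)var(S_1) + (0.6)(0.2)var(S_2) + [(-0.2)(0.2) + (0.6)(0.4)]Cov(S_1,S_2)
= -0.08·5.7 + 0.12·0.6 + 0.2·1.4 = -0.104

-0.104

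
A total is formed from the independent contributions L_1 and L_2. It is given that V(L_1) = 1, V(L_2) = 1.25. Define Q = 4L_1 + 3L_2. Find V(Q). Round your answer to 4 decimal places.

27.2500

By independence, V(Q) = (4)²V(L_1) + (3)²V(L_2)
= (4)²·1 + (3)²·1.25 = 27.25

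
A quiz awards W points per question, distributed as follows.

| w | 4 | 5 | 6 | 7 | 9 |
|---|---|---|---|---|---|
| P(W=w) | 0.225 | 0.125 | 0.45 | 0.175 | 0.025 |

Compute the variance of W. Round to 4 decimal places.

E[W] = (4)(0.225) + (5)(0.125) + (6)(0.45) + (7)(0.175) + (9)(0.025) = 5.675
E[W²] = (4)²(0.225) + (5)²(0.125) + (6)²(0.45) + (7)²(0.175) + (9)²(0.025) = 33.525
Var(W) = E[W²] − (E[W])² = 33.525 − (5.675)² = 1.319375

1.3194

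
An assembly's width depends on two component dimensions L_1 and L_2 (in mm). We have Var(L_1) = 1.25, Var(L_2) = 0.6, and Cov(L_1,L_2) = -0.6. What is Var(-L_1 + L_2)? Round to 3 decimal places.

Var(-L_1 + L_2) = (-1)²·Var(L_1) + (1)²·Var(L_2) + 2·(-1)·(1)·Cov(L_1,L_2)
= 1·1.25 + 1·0.6 + -2·-0.6 = 3.05

3.050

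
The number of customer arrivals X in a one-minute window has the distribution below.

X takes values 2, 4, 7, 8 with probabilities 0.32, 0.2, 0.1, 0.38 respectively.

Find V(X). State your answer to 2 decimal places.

E[X] = (2)(0.32) + (4)(0.2) + (7)(0.1) + (8)(0.38) = 5.18
E[X²] = (2)²(0.32) + (4)²(0.2) + (7)²(0.1) + (8)²(0.38) = 33.7
V(X) = E[X²] − (E[X])² = 33.7 − (5.18)² = 6.8676

6.87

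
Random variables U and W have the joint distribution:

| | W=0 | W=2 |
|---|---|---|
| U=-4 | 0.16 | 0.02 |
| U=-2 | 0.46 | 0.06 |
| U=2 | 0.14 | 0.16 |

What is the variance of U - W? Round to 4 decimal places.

3.9504

E[U] = -1.16,  E[W] = 0.48,  E[UW] = 0.24
Var(U) = 6.16 − (-1.16)² = 4.8144;  Var(W) = 0.96 − (0.48)² = 0.7296
Cov(U,W) = 0.24 − (-1.16)(0.48) = 0.7968
Var(U - W) = (1)²·4.8144 + (-1)²·0.7296 + 2·(1)·(-1)·0.7968 = 3.9504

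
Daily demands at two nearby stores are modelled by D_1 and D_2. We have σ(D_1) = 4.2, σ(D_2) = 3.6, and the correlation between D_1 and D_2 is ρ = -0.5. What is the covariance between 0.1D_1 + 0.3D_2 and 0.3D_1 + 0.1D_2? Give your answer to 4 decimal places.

0.1620

V(D_1) = (4.2)² = 17.64;  V(D_2) = (3.6)² = 12.96
cov(D_1,D_2) = ρ·σ(D_1)·σ(D_2) = -0.5·4.2·3.6 = -7.56
cov(0.1D_1 + 0.3D_2, 0.3D_1 + 0.1D_2) = (0.1)(0.3)V(D_1) + (0.3)(0.1)V(D_2) + [(0.1)(0.1) + (0.3)(0.3)]cov(D_1,D_2)
= 0.03·17.64 + 0.03·12.96 + 0.1·-7.56 = 0.162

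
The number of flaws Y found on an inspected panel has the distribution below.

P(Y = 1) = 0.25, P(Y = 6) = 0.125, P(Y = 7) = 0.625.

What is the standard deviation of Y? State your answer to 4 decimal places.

E[Y] = (1)(0.25) + (6)(0.125) + (7)(0.625) = 5.375
E[Y²] = (1)²(0.25) + (6)²(0.125) + (7)²(0.625) = 35.375
var(Y) = E[Y²] − (E[Y])² = 35.375 − (5.375)² = 6.484375
SD(Y) = √6.484375 ≈ 2.5464

2.5464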